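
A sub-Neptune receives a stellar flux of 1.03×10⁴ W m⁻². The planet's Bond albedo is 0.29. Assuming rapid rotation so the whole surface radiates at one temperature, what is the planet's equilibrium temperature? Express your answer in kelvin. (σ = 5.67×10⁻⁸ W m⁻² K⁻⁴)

Energy balance: absorbed = emitted ⇒ πR²·S(1−A) = 4πR²·σT_eq⁴, so T_eq⁴ = S(1−A)/(4σ).
T_eq = [1.03×10⁴ × 0.71 / (4 × 5.67×10⁻⁸)]^(1/4) = (3.22×10¹⁰)^(1/4) = 424 K.

T_eq ≈ 424 K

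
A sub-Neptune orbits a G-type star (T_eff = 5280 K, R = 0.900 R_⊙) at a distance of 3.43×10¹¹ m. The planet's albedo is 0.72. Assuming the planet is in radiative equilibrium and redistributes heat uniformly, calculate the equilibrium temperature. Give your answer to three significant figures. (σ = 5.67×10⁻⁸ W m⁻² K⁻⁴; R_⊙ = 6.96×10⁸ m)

T_eq ≈ 116 K

R_⋆ = 0.900 × 6.96×10⁸ = 6.26×10⁸ m.
L = 4πR_⋆²σT_⋆⁴ = 4π(6.26×10⁸)² × 5.67×10⁻⁸ × (5280)⁴ = 2.17×10²⁶ W.
S = L/(4πd²) = 147 W m⁻².
Energy balance: absorbed = emitted ⇒ πR²·S(1−A) = 4πR²·σT_eq⁴, so T_eq⁴ = S(1−A)/(4σ).
T_eq = [147 × 0.28 / (4 × 5.67×10⁻⁸)]^(1/4) = (1.81×10⁸)^(1/4) = 116 K.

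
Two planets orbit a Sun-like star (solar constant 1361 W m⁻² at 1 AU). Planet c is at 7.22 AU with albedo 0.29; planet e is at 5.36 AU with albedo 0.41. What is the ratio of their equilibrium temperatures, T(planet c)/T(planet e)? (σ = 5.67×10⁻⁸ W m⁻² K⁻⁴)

T_eq = [S₀(1−A)/(4σd²)]^(1/4), so T ∝ (1−A)^(1/4) / √d.
T₁ = [1361×0.71/(4×5.67×10⁻⁸×7.22²)]^(1/4) = 95.08 K.
T₂ = [1361×0.59/(4×5.67×10⁻⁸×5.36²)]^(1/4) = 105.36 K.

T₁/T₂ ≈ 0.902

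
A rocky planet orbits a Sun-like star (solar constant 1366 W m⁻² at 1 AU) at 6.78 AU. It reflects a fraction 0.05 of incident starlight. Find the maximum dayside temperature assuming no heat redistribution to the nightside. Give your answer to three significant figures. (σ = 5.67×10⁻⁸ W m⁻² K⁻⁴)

Flux at 6.78 AU: S = 1366/6.78² = 29.7 W m⁻².
With no redistribution each surface element balances locally: S(1−A) = σT⁴.
T = [29.7 × 0.95 / 5.67×10⁻⁸]^(1/4) = (4.98×10⁸)^(1/4) = 149 K.

T_ss ≈ 149 K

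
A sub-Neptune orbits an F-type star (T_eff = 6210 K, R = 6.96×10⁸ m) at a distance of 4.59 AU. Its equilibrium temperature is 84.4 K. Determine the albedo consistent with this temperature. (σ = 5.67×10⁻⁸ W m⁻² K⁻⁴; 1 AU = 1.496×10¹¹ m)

d = 4.59 AU = 6.87×10¹¹ m.
L = 4πR_⋆²σT_⋆⁴ = 4π(6.96×10⁸)² × 5.67×10⁻⁸ × (6210)⁴ = 5.13×10²⁶ W.
S = L/(4πd²) = 86.6 W m⁻².
From T_eq⁴ = S(1−A)/(4σ): 1−A = 4σT_eq⁴/S.
1−A = 4 × 5.67×10⁻⁸ × (84.4)⁴ / 86.6 = 0.133.

A ≈ 0.87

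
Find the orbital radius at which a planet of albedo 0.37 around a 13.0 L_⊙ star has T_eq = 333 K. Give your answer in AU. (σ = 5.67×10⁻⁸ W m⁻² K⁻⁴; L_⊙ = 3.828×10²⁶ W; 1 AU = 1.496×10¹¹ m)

d ≈ 2.00 AU

L = 13.0 × 3.828×10²⁶ = 4.98×10²⁷ W.
From T_eq⁴ = L(1−A)/(16πσd²): d = √[L(1−A)/(16πσT_eq⁴)].
d = √[4.98×10²⁷ × 0.63 / (16π × 5.67×10⁻⁸ × (333)⁴)] = 2.99×10¹¹ m = 2.00 AU.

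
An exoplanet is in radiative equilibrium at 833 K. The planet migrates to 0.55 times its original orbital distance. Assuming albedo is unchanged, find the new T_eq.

T_eq ≈ 1120 K

T_eq ∝ L^(1/4) · d^(−1/2).
T′ = 833 / 0.55^(1/2) = 1120 K.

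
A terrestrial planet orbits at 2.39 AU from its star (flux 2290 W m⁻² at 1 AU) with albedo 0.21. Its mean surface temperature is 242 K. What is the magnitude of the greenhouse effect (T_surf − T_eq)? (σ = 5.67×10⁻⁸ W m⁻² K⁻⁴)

S = 2290/2.39² = 400.9 W m⁻².
T_eq = [S(1−A)/(4σ)]^(1/4) = [400.9×0.79/(4×5.67×10⁻⁸)]^(1/4) = 193.3 K.
ΔT = T_surf − T_eq = 242 − 193.3.

ΔT ≈ 48.7 K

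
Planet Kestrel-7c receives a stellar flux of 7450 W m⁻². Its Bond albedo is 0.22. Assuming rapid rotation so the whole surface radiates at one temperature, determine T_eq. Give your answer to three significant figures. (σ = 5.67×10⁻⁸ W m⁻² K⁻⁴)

T_eq ≈ 400 K

Energy balance: absorbed = emitted ⇒ πR²·S(1−A) = 4πR²·σT_eq⁴, so T_eq⁴ = S(1−A)/(4σ).
T_eq = [7450 × 0.78 / (4 × 5.67×10⁻⁸)]^(1/4) = (2.56×10¹⁰)^(1/4) = 400 K.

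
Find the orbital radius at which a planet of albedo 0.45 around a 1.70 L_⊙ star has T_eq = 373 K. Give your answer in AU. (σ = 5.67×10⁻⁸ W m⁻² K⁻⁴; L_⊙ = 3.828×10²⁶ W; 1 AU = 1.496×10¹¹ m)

L = 1.70 × 3.828×10²⁶ = 6.51×10²⁶ W.
From T_eq⁴ = L(1−A)/(16πσd²): d = √[L(1−A)/(16πσT_eq⁴)].
d = √[6.51×10²⁶ × 0.55 / (16π × 5.67×10⁻⁸ × (373)⁴)] = 8.05×10¹⁰ m = 0.538 AU.

d ≈ 0.538 AU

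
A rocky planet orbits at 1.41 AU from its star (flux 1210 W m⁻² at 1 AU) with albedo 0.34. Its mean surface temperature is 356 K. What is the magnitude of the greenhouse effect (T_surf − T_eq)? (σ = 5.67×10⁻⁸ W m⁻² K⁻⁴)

ΔT ≈ 150.9 K

S = 1210/1.41² = 608.6 W m⁻².
T_eq = [S(1−A)/(4σ)]^(1/4) = [608.6×0.66/(4×5.67×10⁻⁸)]^(1/4) = 205.1 K.
ΔT = T_surf − T_eq = 356 − 205.1.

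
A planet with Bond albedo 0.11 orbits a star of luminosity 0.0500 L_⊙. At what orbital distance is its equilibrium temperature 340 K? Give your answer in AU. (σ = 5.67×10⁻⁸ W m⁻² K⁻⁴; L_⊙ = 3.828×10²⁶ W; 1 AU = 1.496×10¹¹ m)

d ≈ 0.141 AU

L = 0.0500 × 3.828×10²⁶ = 1.91×10²⁵ W.
From T_eq⁴ = L(1−A)/(16πσd²): d = √[L(1−A)/(16πσT_eq⁴)].
d = √[1.91×10²⁵ × 0.89 / (16π × 5.67×10⁻⁸ × (340)⁴)] = 2.11×10¹⁰ m = 0.141 AU.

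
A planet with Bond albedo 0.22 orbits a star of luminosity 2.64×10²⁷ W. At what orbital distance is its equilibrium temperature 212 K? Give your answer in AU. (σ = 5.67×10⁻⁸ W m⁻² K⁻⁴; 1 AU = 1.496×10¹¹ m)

d ≈ 4.00 AU

From T_eq⁴ = L(1−A)/(16πσd²): d = √[L(1−A)/(16πσT_eq⁴)].
d = √[2.64×10²⁷ × 0.78 / (16π × 5.67×10⁻⁸ × (212)⁴)] = 5.98×10¹¹ m = 4.00 AU.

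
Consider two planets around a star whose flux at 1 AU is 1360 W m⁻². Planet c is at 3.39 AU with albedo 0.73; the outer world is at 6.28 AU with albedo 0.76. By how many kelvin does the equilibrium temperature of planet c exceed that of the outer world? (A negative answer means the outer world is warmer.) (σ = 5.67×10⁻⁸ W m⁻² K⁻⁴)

T_eq = [S₀(1−A)/(4σd²)]^(1/4), so T ∝ (1−A)^(1/4) / √d.
T₁ = [1360×0.27/(4×5.67×10⁻⁸×3.39²)]^(1/4) = 108.95 K.
T₂ = [1360×0.24/(4×5.67×10⁻⁸×6.28²)]^(1/4) = 77.72 K.

ΔT ≈ 31.2 K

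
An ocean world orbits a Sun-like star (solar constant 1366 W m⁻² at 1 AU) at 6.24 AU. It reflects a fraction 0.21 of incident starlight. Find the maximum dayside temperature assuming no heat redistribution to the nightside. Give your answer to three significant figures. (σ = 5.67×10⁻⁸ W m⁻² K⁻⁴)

Flux at 6.24 AU: S = 1366/6.24² = 35.1 W m⁻².
With no redistribution each surface element balances locally: S(1−A) = σT⁴.
T = [35.1 × 0.79 / 5.67×10⁻⁸]^(1/4) = (4.89×10⁸)^(1/4) = 149 K.

T_ss ≈ 149 K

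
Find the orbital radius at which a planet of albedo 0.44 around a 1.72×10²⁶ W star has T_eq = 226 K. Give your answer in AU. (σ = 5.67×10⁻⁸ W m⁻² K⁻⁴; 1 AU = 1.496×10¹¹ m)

d ≈ 0.761 AU

From T_eq⁴ = L(1−A)/(16πσd²): d = √[L(1−A)/(16πσT_eq⁴)].
d = √[1.72×10²⁶ × 0.56 / (16π × 5.67×10⁻⁸ × (226)⁴)] = 1.14×10¹¹ m = 0.761 AU.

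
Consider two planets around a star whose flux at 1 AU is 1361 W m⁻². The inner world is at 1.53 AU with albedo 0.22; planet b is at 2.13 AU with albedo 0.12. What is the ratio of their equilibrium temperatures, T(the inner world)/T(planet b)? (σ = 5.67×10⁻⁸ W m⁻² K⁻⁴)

T₁/T₂ ≈ 1.145

T_eq = [S₀(1−A)/(4σd²)]^(1/4), so T ∝ (1−A)^(1/4) / √d.
T₁ = [1361×0.78/(4×5.67×10⁻⁸×1.53²)]^(1/4) = 211.46 K.
T₂ = [1361×0.88/(4×5.67×10⁻⁸×2.13²)]^(1/4) = 184.71 K.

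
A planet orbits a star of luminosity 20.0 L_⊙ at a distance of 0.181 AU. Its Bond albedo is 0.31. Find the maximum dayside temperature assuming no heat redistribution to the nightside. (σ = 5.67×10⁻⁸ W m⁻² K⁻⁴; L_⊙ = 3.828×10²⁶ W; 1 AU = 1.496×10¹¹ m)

d = 0.181 AU = 2.71×10¹⁰ m.
L = 20.0 × 3.828×10²⁶ = 7.66×10²⁷ W.
Flux: S = L/(4πd²) = 7.66×10²⁷/(4π×(2.71×10¹⁰)²) = 8.31×10⁵ W m⁻².
With no redistribution each surface element balances locally: S(1−A) = σT⁴.
T = [8.31×10⁵ × 0.69 / 5.67×10⁻⁸]^(1/4) = (1.01×10¹³)^(1/4) = 1780 K.

T_ss ≈ 1780 K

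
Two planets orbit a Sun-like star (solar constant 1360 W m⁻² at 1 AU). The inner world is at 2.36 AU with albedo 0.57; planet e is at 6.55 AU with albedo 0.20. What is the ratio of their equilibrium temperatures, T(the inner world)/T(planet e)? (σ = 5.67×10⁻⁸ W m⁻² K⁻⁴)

T_eq = [S₀(1−A)/(4σd²)]^(1/4), so T ∝ (1−A)^(1/4) / √d.
T₁ = [1360×0.43/(4×5.67×10⁻⁸×2.36²)]^(1/4) = 146.68 K.
T₂ = [1360×0.80/(4×5.67×10⁻⁸×6.55²)]^(1/4) = 102.83 K.

T₁/T₂ ≈ 1.426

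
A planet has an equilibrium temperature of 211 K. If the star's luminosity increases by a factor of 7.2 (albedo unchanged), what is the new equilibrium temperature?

T_eq ≈ 346 K

T_eq ∝ L^(1/4) · d^(−1/2).
T′ = 211 × 7.2^(1/4) = 346 K.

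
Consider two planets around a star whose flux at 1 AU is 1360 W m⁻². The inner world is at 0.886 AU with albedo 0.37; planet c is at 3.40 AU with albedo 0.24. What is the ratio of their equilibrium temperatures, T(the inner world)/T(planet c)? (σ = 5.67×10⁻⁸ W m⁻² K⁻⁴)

T₁/T₂ ≈ 1.869

T_eq = [S₀(1−A)/(4σd²)]^(1/4), so T ∝ (1−A)^(1/4) / √d.
T₁ = [1360×0.63/(4×5.67×10⁻⁸×0.886²)]^(1/4) = 263.39 K.
T₂ = [1360×0.76/(4×5.67×10⁻⁸×3.40²)]^(1/4) = 140.91 K.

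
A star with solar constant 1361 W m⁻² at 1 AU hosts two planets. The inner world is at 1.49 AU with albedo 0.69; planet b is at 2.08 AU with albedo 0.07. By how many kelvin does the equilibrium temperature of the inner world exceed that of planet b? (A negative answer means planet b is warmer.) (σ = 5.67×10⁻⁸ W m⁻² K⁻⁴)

T_eq = [S₀(1−A)/(4σd²)]^(1/4), so T ∝ (1−A)^(1/4) / √d.
T₁ = [1361×0.31/(4×5.67×10⁻⁸×1.49²)]^(1/4) = 170.14 K.
T₂ = [1361×0.93/(4×5.67×10⁻⁸×2.08²)]^(1/4) = 189.51 K.

ΔT ≈ -19.4 K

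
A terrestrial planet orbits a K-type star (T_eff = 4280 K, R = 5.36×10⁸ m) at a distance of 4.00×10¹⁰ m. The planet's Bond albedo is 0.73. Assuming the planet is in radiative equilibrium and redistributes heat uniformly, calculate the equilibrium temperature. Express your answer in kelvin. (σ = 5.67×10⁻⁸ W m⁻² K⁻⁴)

L = 4πR_⋆²σT_⋆⁴ = 4π(5.36×10⁸)² × 5.67×10⁻⁸ × (4280)⁴ = 6.87×10²⁵ W.
S = L/(4πd²) = 3420 W m⁻².
Energy balance: absorbed = emitted ⇒ πR²·S(1−A) = 4πR²·σT_eq⁴, so T_eq⁴ = S(1−A)/(4σ).
T_eq = [3420 × 0.27 / (4 × 5.67×10⁻⁸)]^(1/4) = (4.07×10⁹)^(1/4) = 253 K.

T_eq ≈ 253 K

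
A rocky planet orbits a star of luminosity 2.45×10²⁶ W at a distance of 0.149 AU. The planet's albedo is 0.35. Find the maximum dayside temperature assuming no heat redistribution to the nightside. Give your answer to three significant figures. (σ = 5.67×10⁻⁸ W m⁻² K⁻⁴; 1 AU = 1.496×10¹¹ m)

d = 0.149 AU = 2.23×10¹⁰ m.
Flux: S = L/(4πd²) = 2.45×10²⁶/(4π×(2.23×10¹⁰)²) = 3.92×10⁴ W m⁻².
With no redistribution each surface element balances locally: S(1−A) = σT⁴.
T = [3.92×10⁴ × 0.65 / 5.67×10⁻⁸]^(1/4) = (4.50×10¹¹)^(1/4) = 819 K.

T_ss ≈ 819 K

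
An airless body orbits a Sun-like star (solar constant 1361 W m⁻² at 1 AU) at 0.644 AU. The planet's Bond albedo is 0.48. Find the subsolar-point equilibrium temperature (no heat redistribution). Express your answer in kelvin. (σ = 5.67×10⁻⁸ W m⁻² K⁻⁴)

T_ss ≈ 417 K

Flux at 0.644 AU: S = 1361/0.644² = 3280 W m⁻².
At the subsolar point the surface absorbs S(1−A) and emits σT⁴ per unit area — no factor of 4, since only the local patch is in balance.
T = [3280 × 0.52 / 5.67×10⁻⁸]^(1/4) = (3.01×10¹⁰)^(1/4) = 417 K.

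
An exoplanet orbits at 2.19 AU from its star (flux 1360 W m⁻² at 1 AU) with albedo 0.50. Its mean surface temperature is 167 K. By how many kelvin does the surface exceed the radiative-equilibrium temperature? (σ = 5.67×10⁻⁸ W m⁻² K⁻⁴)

S = 1360/2.19² = 283.6 W m⁻².
T_eq = [S(1−A)/(4σ)]^(1/4) = [283.6×0.50/(4×5.67×10⁻⁸)]^(1/4) = 158.1 K.
ΔT = T_surf − T_eq = 167 − 158.1.

ΔT ≈ 8.9 K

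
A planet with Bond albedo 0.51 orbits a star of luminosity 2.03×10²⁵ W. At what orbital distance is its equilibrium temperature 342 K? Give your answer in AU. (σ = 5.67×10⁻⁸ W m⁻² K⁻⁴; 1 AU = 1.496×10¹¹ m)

d ≈ 0.107 AU

From T_eq⁴ = L(1−A)/(16πσd²): d = √[L(1−A)/(16πσT_eq⁴)].
d = √[2.03×10²⁵ × 0.49 / (16π × 5.67×10⁻⁸ × (342)⁴)] = 1.60×10¹⁰ m = 0.107 AU.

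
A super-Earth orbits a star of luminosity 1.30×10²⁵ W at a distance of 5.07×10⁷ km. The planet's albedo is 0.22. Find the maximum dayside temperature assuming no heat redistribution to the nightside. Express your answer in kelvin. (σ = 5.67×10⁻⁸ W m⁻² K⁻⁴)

T_ss ≈ 273 K

d = 5.07×10⁷ km = 5.07×10¹⁰ m.
Flux: S = L/(4πd²) = 1.30×10²⁵/(4π×(5.07×10¹⁰)²) = 402 W m⁻².
With no redistribution each surface element balances locally: S(1−A) = σT⁴.
T = [402 × 0.78 / 5.67×10⁻⁸]^(1/4) = (5.54×10⁹)^(1/4) = 273 K.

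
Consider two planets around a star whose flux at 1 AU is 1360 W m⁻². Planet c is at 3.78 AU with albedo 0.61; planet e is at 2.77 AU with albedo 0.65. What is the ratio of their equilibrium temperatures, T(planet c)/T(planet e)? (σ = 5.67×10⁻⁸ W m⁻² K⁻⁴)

T_eq = [S₀(1−A)/(4σd²)]^(1/4), so T ∝ (1−A)^(1/4) / √d.
T₁ = [1360×0.39/(4×5.67×10⁻⁸×3.78²)]^(1/4) = 113.11 K.
T₂ = [1360×0.35/(4×5.67×10⁻⁸×2.77²)]^(1/4) = 128.60 K.

T₁/T₂ ≈ 0.880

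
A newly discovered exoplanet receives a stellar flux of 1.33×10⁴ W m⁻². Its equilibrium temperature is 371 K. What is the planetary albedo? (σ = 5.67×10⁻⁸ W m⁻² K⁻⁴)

From T_eq⁴ = S(1−A)/(4σ): 1−A = 4σT_eq⁴/S.
1−A = 4 × 5.67×10⁻⁸ × (371)⁴ / 1.33×10⁴ = 0.323.

A ≈ 0.68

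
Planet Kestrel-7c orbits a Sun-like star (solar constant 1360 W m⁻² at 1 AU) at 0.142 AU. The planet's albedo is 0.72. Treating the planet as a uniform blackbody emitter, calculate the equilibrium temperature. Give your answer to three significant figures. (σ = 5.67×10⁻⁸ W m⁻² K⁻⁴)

Flux at 0.142 AU: S = 1360/0.142² = 6.74×10⁴ W m⁻².
Energy balance: absorbed = emitted ⇒ πR²·S(1−A) = 4πR²·σT_eq⁴, so T_eq⁴ = S(1−A)/(4σ).
T_eq = [6.74×10⁴ × 0.28 / (4 × 5.67×10⁻⁸)]^(1/4) = (8.33×10¹⁰)^(1/4) = 537 K.

T_eq ≈ 537 K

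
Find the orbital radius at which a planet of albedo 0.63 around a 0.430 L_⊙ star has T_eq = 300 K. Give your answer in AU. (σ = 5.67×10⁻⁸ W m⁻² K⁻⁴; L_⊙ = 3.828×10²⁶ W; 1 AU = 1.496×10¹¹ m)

d ≈ 0.343 AU

L = 0.430 × 3.828×10²⁶ = 1.65×10²⁶ W.
From T_eq⁴ = L(1−A)/(16πσd²): d = √[L(1−A)/(16πσT_eq⁴)].
d = √[1.65×10²⁶ × 0.37 / (16π × 5.67×10⁻⁸ × (300)⁴)] = 5.14×10¹⁰ m = 0.343 AU.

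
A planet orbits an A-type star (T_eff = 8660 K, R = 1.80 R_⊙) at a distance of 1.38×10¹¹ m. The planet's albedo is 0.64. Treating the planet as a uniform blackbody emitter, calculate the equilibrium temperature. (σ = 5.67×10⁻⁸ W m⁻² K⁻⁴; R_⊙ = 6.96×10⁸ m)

R_⋆ = 1.80 × 6.96×10⁸ = 1.25×10⁹ m.
L = 4πR_⋆²σT_⋆⁴ = 4π(1.25×10⁹)² × 5.67×10⁻⁸ × (8660)⁴ = 6.29×10²⁷ W.
S = L/(4πd²) = 2.63×10⁴ W m⁻².
Energy balance: absorbed = emitted ⇒ πR²·S(1−A) = 4πR²·σT_eq⁴, so T_eq⁴ = S(1−A)/(4σ).
T_eq = [2.63×10⁴ × 0.36 / (4 × 5.67×10⁻⁸)]^(1/4) = (4.17×10¹⁰)^(1/4) = 452 K.

T_eq ≈ 452 K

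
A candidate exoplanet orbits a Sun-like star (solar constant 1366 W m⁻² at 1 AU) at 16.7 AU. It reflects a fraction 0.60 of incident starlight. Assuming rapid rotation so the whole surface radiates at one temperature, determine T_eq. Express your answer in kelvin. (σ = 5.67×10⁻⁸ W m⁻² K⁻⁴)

T_eq ≈ 54.2 K

Flux at 16.7 AU: S = 1366/16.7² = 4.90 W m⁻².
Energy balance: absorbed = emitted ⇒ πR²·S(1−A) = 4πR²·σT_eq⁴, so T_eq⁴ = S(1−A)/(4σ).
T_eq = [4.90 × 0.40 / (4 × 5.67×10⁻⁸)]^(1/4) = (8.64×10⁶)^(1/4) = 54.2 K.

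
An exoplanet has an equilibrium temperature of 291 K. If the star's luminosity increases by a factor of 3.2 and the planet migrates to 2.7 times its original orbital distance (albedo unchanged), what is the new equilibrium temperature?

T_eq ∝ L^(1/4) · d^(−1/2).
T′ = 291 × 3.2^(1/4) / 2.7^(1/2) = 237 K.

T_eq ≈ 237 K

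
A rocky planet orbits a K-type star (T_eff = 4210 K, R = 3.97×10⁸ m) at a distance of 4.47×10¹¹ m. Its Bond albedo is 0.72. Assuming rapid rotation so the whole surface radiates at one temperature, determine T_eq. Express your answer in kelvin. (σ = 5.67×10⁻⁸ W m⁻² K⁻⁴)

L = 4πR_⋆²σT_⋆⁴ = 4π(3.97×10⁸)² × 5.67×10⁻⁸ × (4210)⁴ = 3.53×10²⁵ W.
S = L/(4πd²) = 14.1 W m⁻².
Energy balance: absorbed = emitted ⇒ πR²·S(1−A) = 4πR²·σT_eq⁴, so T_eq⁴ = S(1−A)/(4σ).
T_eq = [14.1 × 0.28 / (4 × 5.67×10⁻⁸)]^(1/4) = (1.73×10⁷)^(1/4) = 64.5 K.

T_eq ≈ 64.5 K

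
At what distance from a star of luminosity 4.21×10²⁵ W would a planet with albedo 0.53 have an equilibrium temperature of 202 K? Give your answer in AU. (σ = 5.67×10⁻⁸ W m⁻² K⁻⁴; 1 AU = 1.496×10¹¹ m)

From T_eq⁴ = L(1−A)/(16πσd²): d = √[L(1−A)/(16πσT_eq⁴)].
d = √[4.21×10²⁵ × 0.47 / (16π × 5.67×10⁻⁸ × (202)⁴)] = 6.46×10¹⁰ m = 0.432 AU.

d ≈ 0.432 AU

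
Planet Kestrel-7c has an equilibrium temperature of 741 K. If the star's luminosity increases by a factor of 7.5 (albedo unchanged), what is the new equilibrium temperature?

T_eq ≈ 1230 K

T_eq ∝ L^(1/4) · d^(−1/2).
T′ = 741 × 7.5^(1/4) = 1230 K.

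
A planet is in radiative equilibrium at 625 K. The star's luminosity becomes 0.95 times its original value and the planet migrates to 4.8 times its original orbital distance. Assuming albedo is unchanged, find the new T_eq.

T_eq ≈ 282 K

T_eq ∝ L^(1/4) · d^(−1/2).
T′ = 625 × 0.95^(1/4) / 4.8^(1/2) = 282 K.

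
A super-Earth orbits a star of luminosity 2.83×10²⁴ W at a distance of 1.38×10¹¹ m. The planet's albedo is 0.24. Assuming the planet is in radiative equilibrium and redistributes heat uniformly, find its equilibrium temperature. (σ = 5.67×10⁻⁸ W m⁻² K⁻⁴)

Flux: S = L/(4πd²) = 2.83×10²⁴/(4π×(1.38×10¹¹)²) = 11.8 W m⁻².
Energy balance: absorbed = emitted ⇒ πR²·S(1−A) = 4πR²·σT_eq⁴, so T_eq⁴ = S(1−A)/(4σ).
T_eq = [11.8 × 0.76 / (4 × 5.67×10⁻⁸)]^(1/4) = (3.96×10⁷)^(1/4) = 79.3 K.

T_eq ≈ 79.3 K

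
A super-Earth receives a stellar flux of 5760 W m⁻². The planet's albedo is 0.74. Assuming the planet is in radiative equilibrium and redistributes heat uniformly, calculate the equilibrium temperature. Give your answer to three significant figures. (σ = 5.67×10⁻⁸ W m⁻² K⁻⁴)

T_eq ≈ 285 K

Energy balance: absorbed = emitted ⇒ πR²·S(1−A) = 4πR²·σT_eq⁴, so T_eq⁴ = S(1−A)/(4σ).
T_eq = [5760 × 0.26 / (4 × 5.67×10⁻⁸)]^(1/4) = (6.60×10⁹)^(1/4) = 285 K.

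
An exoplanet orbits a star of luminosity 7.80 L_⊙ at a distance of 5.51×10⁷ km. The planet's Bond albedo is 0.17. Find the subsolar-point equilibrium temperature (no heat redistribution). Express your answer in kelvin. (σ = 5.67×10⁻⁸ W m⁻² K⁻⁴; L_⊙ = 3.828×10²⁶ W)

T_ss ≈ 1030 K

d = 5.51×10⁷ km = 5.51×10¹⁰ m.
L = 7.80 × 3.828×10²⁶ = 2.99×10²⁷ W.
Flux: S = L/(4πd²) = 2.99×10²⁷/(4π×(5.51×10¹⁰)²) = 7.83×10⁴ W m⁻².
At the subsolar point the surface absorbs S(1−A) and emits σT⁴ per unit area — no factor of 4, since only the local patch is in balance.
T = [7.83×10⁴ × 0.83 / 5.67×10⁻⁸]^(1/4) = (1.15×10¹²)^(1/4) = 1030 K.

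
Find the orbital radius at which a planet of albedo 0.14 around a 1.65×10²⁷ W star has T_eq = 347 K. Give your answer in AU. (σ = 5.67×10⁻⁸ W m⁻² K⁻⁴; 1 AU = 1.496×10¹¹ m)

d ≈ 1.24 AU

From T_eq⁴ = L(1−A)/(16πσd²): d = √[L(1−A)/(16πσT_eq⁴)].
d = √[1.65×10²⁷ × 0.86 / (16π × 5.67×10⁻⁸ × (347)⁴)] = 1.85×10¹¹ m = 1.24 AU.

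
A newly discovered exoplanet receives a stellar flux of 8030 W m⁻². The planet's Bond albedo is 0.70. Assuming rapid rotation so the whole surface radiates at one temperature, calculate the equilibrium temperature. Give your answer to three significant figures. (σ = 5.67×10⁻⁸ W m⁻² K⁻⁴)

T_eq ≈ 321 K

Energy balance: absorbed = emitted ⇒ πR²·S(1−A) = 4πR²·σT_eq⁴, so T_eq⁴ = S(1−A)/(4σ).
T_eq = [8030 × 0.30 / (4 × 5.67×10⁻⁸)]^(1/4) = (1.06×10¹⁰)^(1/4) = 321 K.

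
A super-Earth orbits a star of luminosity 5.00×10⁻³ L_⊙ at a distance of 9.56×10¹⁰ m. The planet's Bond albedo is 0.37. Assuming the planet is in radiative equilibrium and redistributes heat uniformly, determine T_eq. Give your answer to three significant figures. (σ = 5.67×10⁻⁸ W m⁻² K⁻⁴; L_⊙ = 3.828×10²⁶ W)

L = 5.00×10⁻³ × 3.828×10²⁶ = 1.91×10²⁴ W.
Flux: S = L/(4πd²) = 1.91×10²⁴/(4π×(9.56×10¹⁰)²) = 16.7 W m⁻².
Energy balance: absorbed = emitted ⇒ πR²·S(1−A) = 4πR²·σT_eq⁴, so T_eq⁴ = S(1−A)/(4σ).
T_eq = [16.7 × 0.63 / (4 × 5.67×10⁻⁸)]^(1/4) = (4.63×10⁷)^(1/4) = 82.5 K.

T_eq ≈ 82.5 K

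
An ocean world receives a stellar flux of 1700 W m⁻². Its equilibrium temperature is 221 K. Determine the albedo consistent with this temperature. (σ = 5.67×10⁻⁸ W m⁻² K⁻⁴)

From T_eq⁴ = S(1−A)/(4σ): 1−A = 4σT_eq⁴/S.
1−A = 4 × 5.67×10⁻⁸ × (221)⁴ / 1700 = 0.318.

A ≈ 0.68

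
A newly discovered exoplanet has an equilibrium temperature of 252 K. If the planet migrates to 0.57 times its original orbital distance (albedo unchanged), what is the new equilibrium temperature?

T_eq ≈ 334 K

T_eq ∝ L^(1/4) · d^(−1/2).
T′ = 252 / 0.57^(1/2) = 334 K.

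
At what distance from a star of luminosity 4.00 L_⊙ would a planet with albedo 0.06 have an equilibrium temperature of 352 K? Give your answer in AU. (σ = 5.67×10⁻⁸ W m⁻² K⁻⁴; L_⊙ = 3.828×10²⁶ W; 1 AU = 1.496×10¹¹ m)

d ≈ 1.21 AU

L = 4.00 × 3.828×10²⁶ = 1.53×10²⁷ W.
From T_eq⁴ = L(1−A)/(16πσd²): d = √[L(1−A)/(16πσT_eq⁴)].
d = √[1.53×10²⁷ × 0.94 / (16π × 5.67×10⁻⁸ × (352)⁴)] = 1.81×10¹¹ m = 1.21 AU.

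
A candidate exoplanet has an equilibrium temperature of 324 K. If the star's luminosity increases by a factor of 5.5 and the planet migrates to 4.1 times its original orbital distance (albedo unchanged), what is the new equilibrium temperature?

T_eq ≈ 245 K

T_eq ∝ L^(1/4) · d^(−1/2).
T′ = 324 × 5.5^(1/4) / 4.1^(1/2) = 245 K.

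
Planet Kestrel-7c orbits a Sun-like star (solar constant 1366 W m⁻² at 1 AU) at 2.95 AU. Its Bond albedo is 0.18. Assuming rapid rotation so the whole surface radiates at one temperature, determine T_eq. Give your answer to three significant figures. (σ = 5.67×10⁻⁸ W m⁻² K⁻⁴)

T_eq ≈ 154 K

Flux at 2.95 AU: S = 1366/2.95² = 157 W m⁻².
Energy balance: absorbed = emitted ⇒ πR²·S(1−A) = 4πR²·σT_eq⁴, so T_eq⁴ = S(1−A)/(4σ).
T_eq = [157 × 0.82 / (4 × 5.67×10⁻⁸)]^(1/4) = (5.68×10⁸)^(1/4) = 154 K.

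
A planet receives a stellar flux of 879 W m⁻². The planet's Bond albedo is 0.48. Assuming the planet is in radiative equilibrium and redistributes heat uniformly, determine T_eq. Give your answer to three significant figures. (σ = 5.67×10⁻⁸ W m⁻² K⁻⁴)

T_eq ≈ 212 K

Energy balance: absorbed = emitted ⇒ πR²·S(1−A) = 4πR²·σT_eq⁴, so T_eq⁴ = S(1−A)/(4σ).
T_eq = [879 × 0.52 / (4 × 5.67×10⁻⁸)]^(1/4) = (2.02×10⁹)^(1/4) = 212 K.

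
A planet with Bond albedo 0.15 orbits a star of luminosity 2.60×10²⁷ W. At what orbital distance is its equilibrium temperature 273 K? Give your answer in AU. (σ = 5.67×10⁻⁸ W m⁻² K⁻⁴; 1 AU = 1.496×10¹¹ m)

d ≈ 2.50 AU

From T_eq⁴ = L(1−A)/(16πσd²): d = √[L(1−A)/(16πσT_eq⁴)].
d = √[2.60×10²⁷ × 0.85 / (16π × 5.67×10⁻⁸ × (273)⁴)] = 3.74×10¹¹ m = 2.50 AU.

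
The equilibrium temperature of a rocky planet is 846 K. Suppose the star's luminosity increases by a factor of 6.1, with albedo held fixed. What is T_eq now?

T_eq ≈ 1330 K

T_eq ∝ L^(1/4) · d^(−1/2).
T′ = 846 × 6.1^(1/4) = 1330 K.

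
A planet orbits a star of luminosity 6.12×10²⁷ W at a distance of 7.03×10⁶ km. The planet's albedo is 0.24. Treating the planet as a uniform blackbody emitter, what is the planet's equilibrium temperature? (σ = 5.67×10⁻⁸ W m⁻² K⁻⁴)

T_eq ≈ 2400 K

d = 7.03×10⁶ km = 7.03×10⁹ m.
Flux: S = L/(4πd²) = 6.12×10²⁷/(4π×(7.03×10⁹)²) = 9.85×10⁶ W m⁻².
Energy balance: absorbed = emitted ⇒ πR²·S(1−A) = 4πR²·σT_eq⁴, so T_eq⁴ = S(1−A)/(4σ).
T_eq = [9.85×10⁶ × 0.76 / (4 × 5.67×10⁻⁸)]^(1/4) = (3.30×10¹³)^(1/4) = 2400 K.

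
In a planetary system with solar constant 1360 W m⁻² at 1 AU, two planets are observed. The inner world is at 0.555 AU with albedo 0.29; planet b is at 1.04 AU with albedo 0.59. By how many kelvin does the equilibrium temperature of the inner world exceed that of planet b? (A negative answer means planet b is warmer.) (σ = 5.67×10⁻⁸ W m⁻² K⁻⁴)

T_eq = [S₀(1−A)/(4σd²)]^(1/4), so T ∝ (1−A)^(1/4) / √d.
T₁ = [1360×0.71/(4×5.67×10⁻⁸×0.555²)]^(1/4) = 342.88 K.
T₂ = [1360×0.41/(4×5.67×10⁻⁸×1.04²)]^(1/4) = 218.35 K.

ΔT ≈ 124.5 K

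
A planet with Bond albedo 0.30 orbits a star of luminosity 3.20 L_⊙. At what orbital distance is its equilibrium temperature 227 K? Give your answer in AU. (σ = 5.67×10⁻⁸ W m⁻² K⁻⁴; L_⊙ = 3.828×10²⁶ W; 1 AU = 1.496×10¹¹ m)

d ≈ 2.25 AU

L = 3.20 × 3.828×10²⁶ = 1.22×10²⁷ W.
From T_eq⁴ = L(1−A)/(16πσd²): d = √[L(1−A)/(16πσT_eq⁴)].
d = √[1.22×10²⁷ × 0.70 / (16π × 5.67×10⁻⁸ × (227)⁴)] = 3.37×10¹¹ m = 2.25 AU.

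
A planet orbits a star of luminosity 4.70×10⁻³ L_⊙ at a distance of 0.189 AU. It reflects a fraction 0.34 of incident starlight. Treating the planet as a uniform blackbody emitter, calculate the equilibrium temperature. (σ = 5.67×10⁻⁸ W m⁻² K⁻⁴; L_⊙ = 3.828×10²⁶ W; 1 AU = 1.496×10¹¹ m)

T_eq ≈ 151 K

d = 0.189 AU = 2.83×10¹⁰ m.
L = 4.70×10⁻³ × 3.828×10²⁶ = 1.80×10²⁴ W.
Flux: S = L/(4πd²) = 1.80×10²⁴/(4π×(2.83×10¹⁰)²) = 179 W m⁻².
Energy balance: absorbed = emitted ⇒ πR²·S(1−A) = 4πR²·σT_eq⁴, so T_eq⁴ = S(1−A)/(4σ).
T_eq = [179 × 0.66 / (4 × 5.67×10⁻⁸)]^(1/4) = (5.21×10⁸)^(1/4) = 151 K.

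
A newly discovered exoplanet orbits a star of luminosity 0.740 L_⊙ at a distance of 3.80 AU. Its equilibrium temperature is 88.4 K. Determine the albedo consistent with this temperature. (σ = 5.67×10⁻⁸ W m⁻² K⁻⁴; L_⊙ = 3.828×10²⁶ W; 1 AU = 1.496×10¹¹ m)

d = 3.80 AU = 5.68×10¹¹ m.
L = 0.740 × 3.828×10²⁶ = 2.83×10²⁶ W.
Flux: S = L/(4πd²) = 2.83×10²⁶/(4π×(5.68×10¹¹)²) = 69.8 W m⁻².
From T_eq⁴ = S(1−A)/(4σ): 1−A = 4σT_eq⁴/S.
1−A = 4 × 5.67×10⁻⁸ × (88.4)⁴ / 69.8 = 0.199.

A ≈ 0.80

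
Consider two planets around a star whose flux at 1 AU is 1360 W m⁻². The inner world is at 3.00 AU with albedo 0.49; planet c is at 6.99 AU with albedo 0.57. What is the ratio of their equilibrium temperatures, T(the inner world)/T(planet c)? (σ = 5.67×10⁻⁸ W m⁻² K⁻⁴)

T_eq = [S₀(1−A)/(4σd²)]^(1/4), so T ∝ (1−A)^(1/4) / √d.
T₁ = [1360×0.51/(4×5.67×10⁻⁸×3.00²)]^(1/4) = 135.77 K.
T₂ = [1360×0.43/(4×5.67×10⁻⁸×6.99²)]^(1/4) = 85.23 K.

T₁/T₂ ≈ 1.593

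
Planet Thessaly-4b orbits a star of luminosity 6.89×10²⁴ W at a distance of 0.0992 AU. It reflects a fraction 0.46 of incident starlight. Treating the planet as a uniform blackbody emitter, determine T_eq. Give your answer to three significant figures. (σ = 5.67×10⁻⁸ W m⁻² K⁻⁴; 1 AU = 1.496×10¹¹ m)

T_eq ≈ 277 K

d = 0.0992 AU = 1.48×10¹⁰ m.
Flux: S = L/(4πd²) = 6.89×10²⁴/(4π×(1.48×10¹⁰)²) = 2490 W m⁻².
Energy balance: absorbed = emitted ⇒ πR²·S(1−A) = 4πR²·σT_eq⁴, so T_eq⁴ = S(1−A)/(4σ).
T_eq = [2490 × 0.54 / (4 × 5.67×10⁻⁸)]^(1/4) = (5.93×10⁹)^(1/4) = 277 K.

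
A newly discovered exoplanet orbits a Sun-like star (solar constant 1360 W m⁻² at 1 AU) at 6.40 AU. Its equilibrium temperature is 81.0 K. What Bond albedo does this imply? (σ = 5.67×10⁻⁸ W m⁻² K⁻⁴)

A ≈ 0.71

Flux at 6.40 AU: S = 1360/6.40² = 33.2 W m⁻².
From T_eq⁴ = S(1−A)/(4σ): 1−A = 4σT_eq⁴/S.
1−A = 4 × 5.67×10⁻⁸ × (81.0)⁴ / 33.2 = 0.294.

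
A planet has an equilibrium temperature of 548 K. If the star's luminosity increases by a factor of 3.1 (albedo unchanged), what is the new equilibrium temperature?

T_eq ∝ L^(1/4) · d^(−1/2).
T′ = 548 × 3.1^(1/4) = 727 K.

T_eq ≈ 727 K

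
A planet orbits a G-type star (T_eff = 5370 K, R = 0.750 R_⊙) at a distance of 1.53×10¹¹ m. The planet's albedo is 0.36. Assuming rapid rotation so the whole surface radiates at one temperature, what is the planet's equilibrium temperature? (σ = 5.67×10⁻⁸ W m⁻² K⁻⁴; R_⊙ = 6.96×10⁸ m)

T_eq ≈ 198 K

R_⋆ = 0.750 × 6.96×10⁸ = 5.22×10⁸ m.
L = 4πR_⋆²σT_⋆⁴ = 4π(5.22×10⁸)² × 5.67×10⁻⁸ × (5370)⁴ = 1.61×10²⁶ W.
S = L/(4πd²) = 549 W m⁻².
Energy balance: absorbed = emitted ⇒ πR²·S(1−A) = 4πR²·σT_eq⁴, so T_eq⁴ = S(1−A)/(4σ).
T_eq = [549 × 0.64 / (4 × 5.67×10⁻⁸)]^(1/4) = (1.55×10⁹)^(1/4) = 198 K.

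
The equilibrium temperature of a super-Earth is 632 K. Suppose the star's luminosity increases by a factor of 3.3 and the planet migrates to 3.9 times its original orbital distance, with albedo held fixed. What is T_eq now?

T_eq ∝ L^(1/4) · d^(−1/2).
T′ = 632 × 3.3^(1/4) / 3.9^(1/2) = 431 K.

T_eq ≈ 431 K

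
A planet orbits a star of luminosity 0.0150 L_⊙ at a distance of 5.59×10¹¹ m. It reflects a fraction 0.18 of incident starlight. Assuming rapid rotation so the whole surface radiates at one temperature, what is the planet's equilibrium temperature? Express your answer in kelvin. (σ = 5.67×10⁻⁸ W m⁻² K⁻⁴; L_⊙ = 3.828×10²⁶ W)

L = 0.0150 × 3.828×10²⁶ = 5.74×10²⁴ W.
Flux: S = L/(4πd²) = 5.74×10²⁴/(4π×(5.59×10¹¹)²) = 1.46 W m⁻².
Energy balance: absorbed = emitted ⇒ πR²·S(1−A) = 4πR²·σT_eq⁴, so T_eq⁴ = S(1−A)/(4σ).
T_eq = [1.46 × 0.82 / (4 × 5.67×10⁻⁸)]^(1/4) = (5.29×10⁶)^(1/4) = 48.0 K.

T_eq ≈ 48.0 K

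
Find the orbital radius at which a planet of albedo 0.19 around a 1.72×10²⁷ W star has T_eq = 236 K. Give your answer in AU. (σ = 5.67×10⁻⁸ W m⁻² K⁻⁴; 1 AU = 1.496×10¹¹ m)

d ≈ 2.65 AU

From T_eq⁴ = L(1−A)/(16πσd²): d = √[L(1−A)/(16πσT_eq⁴)].
d = √[1.72×10²⁷ × 0.81 / (16π × 5.67×10⁻⁸ × (236)⁴)] = 3.97×10¹¹ m = 2.65 AU.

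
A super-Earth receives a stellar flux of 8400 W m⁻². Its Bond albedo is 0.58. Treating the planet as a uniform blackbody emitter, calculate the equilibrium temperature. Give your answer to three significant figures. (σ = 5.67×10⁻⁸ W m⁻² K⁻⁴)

T_eq ≈ 353 K

Energy balance: absorbed = emitted ⇒ πR²·S(1−A) = 4πR²·σT_eq⁴, so T_eq⁴ = S(1−A)/(4σ).
T_eq = [8400 × 0.42 / (4 × 5.67×10⁻⁸)]^(1/4) = (1.56×10¹⁰)^(1/4) = 353 K.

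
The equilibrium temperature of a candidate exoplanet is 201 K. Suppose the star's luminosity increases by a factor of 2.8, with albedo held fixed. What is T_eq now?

T_eq ∝ L^(1/4) · d^(−1/2).
T′ = 201 × 2.8^(1/4) = 260 K.

T_eq ≈ 260 K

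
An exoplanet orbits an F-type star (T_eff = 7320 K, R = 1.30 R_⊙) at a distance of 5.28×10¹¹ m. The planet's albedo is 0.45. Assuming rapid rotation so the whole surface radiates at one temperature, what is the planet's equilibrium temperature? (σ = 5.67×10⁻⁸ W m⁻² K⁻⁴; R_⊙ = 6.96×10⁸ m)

R_⋆ = 1.30 × 6.96×10⁸ = 9.05×10⁸ m.
L = 4πR_⋆²σT_⋆⁴ = 4π(9.05×10⁸)² × 5.67×10⁻⁸ × (7320)⁴ = 1.67×10²⁷ W.
S = L/(4πd²) = 478 W m⁻².
Energy balance: absorbed = emitted ⇒ πR²·S(1−A) = 4πR²·σT_eq⁴, so T_eq⁴ = S(1−A)/(4σ).
T_eq = [478 × 0.55 / (4 × 5.67×10⁻⁸)]^(1/4) = (1.16×10⁹)^(1/4) = 185 K.

T_eq ≈ 185 K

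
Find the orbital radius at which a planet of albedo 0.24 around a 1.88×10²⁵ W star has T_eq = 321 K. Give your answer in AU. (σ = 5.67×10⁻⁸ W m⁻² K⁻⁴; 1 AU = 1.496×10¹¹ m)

From T_eq⁴ = L(1−A)/(16πσd²): d = √[L(1−A)/(16πσT_eq⁴)].
d = √[1.88×10²⁵ × 0.76 / (16π × 5.67×10⁻⁸ × (321)⁴)] = 2.17×10¹⁰ m = 0.145 AU.

d ≈ 0.145 AU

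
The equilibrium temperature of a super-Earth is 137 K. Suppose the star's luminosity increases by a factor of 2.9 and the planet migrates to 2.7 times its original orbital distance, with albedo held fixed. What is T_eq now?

T_eq ∝ L^(1/4) · d^(−1/2).
T′ = 137 × 2.9^(1/4) / 2.7^(1/2) = 109 K.

T_eq ≈ 109 K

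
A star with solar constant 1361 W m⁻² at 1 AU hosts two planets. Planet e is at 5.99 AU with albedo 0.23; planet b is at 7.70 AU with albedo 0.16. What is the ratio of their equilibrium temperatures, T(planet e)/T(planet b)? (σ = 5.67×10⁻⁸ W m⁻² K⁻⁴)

T₁/T₂ ≈ 1.109

T_eq = [S₀(1−A)/(4σd²)]^(1/4), so T ∝ (1−A)^(1/4) / √d.
T₁ = [1361×0.77/(4×5.67×10⁻⁸×5.99²)]^(1/4) = 106.53 K.
T₂ = [1361×0.84/(4×5.67×10⁻⁸×7.70²)]^(1/4) = 96.02 K.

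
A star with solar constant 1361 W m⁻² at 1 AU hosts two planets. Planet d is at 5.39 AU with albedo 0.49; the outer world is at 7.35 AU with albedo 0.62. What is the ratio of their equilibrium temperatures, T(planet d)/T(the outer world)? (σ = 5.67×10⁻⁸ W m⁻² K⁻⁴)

T₁/T₂ ≈ 1.257

T_eq = [S₀(1−A)/(4σd²)]^(1/4), so T ∝ (1−A)^(1/4) / √d.
T₁ = [1361×0.51/(4×5.67×10⁻⁸×5.39²)]^(1/4) = 101.31 K.
T₂ = [1361×0.38/(4×5.67×10⁻⁸×7.35²)]^(1/4) = 80.60 K.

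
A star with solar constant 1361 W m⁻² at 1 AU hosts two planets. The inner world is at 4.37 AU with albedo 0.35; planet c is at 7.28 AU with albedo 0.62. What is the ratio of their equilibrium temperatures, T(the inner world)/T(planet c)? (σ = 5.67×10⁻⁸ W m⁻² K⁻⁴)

T_eq = [S₀(1−A)/(4σd²)]^(1/4), so T ∝ (1−A)^(1/4) / √d.
T₁ = [1361×0.65/(4×5.67×10⁻⁸×4.37²)]^(1/4) = 119.55 K.
T₂ = [1361×0.38/(4×5.67×10⁻⁸×7.28²)]^(1/4) = 80.99 K.

T₁/T₂ ≈ 1.476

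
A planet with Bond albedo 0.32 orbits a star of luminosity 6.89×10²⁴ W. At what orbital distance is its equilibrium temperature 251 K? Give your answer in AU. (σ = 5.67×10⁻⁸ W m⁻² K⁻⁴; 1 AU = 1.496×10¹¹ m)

From T_eq⁴ = L(1−A)/(16πσd²): d = √[L(1−A)/(16πσT_eq⁴)].
d = √[6.89×10²⁴ × 0.68 / (16π × 5.67×10⁻⁸ × (251)⁴)] = 2.04×10¹⁰ m = 0.136 AU.

d ≈ 0.136 AU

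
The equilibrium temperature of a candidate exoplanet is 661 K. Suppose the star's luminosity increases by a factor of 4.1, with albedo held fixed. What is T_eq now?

T_eq ∝ L^(1/4) · d^(−1/2).
T′ = 661 × 4.1^(1/4) = 941 K.

T_eq ≈ 941 K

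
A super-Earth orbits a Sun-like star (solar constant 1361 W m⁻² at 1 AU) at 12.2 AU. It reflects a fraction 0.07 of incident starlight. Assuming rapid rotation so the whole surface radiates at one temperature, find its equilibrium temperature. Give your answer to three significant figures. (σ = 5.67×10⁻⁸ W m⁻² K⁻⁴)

T_eq ≈ 78.3 K

Flux at 12.2 AU: S = 1361/12.2² = 9.14 W m⁻².
Energy balance: absorbed = emitted ⇒ πR²·S(1−A) = 4πR²·σT_eq⁴, so T_eq⁴ = S(1−A)/(4σ).
T_eq = [9.14 × 0.93 / (4 × 5.67×10⁻⁸)]^(1/4) = (3.75×10⁷)^(1/4) = 78.3 K.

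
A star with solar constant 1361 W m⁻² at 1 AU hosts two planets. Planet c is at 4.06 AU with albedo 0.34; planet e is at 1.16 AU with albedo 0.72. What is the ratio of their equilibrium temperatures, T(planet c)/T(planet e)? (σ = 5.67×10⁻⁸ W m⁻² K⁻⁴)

T_eq = [S₀(1−A)/(4σd²)]^(1/4), so T ∝ (1−A)^(1/4) / √d.
T₁ = [1361×0.66/(4×5.67×10⁻⁸×4.06²)]^(1/4) = 124.50 K.
T₂ = [1361×0.28/(4×5.67×10⁻⁸×1.16²)]^(1/4) = 187.98 K.

T₁/T₂ ≈ 0.662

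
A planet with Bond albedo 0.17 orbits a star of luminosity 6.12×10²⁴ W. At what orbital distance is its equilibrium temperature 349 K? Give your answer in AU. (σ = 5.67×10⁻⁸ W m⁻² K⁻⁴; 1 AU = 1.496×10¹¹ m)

d ≈ 0.0733 AU

From T_eq⁴ = L(1−A)/(16πσd²): d = √[L(1−A)/(16πσT_eq⁴)].
d = √[6.12×10²⁴ × 0.83 / (16π × 5.67×10⁻⁸ × (349)⁴)] = 1.10×10¹⁰ m = 0.0733 AU.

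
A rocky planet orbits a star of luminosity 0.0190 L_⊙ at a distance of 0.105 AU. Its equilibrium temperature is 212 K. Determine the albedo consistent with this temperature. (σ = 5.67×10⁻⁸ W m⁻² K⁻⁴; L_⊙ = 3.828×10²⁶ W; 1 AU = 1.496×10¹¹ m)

A ≈ 0.80

d = 0.105 AU = 1.57×10¹⁰ m.
L = 0.0190 × 3.828×10²⁶ = 7.27×10²⁴ W.
Flux: S = L/(4πd²) = 7.27×10²⁴/(4π×(1.57×10¹⁰)²) = 2350 W m⁻².
From T_eq⁴ = S(1−A)/(4σ): 1−A = 4σT_eq⁴/S.
1−A = 4 × 5.67×10⁻⁸ × (212)⁴ / 2350 = 0.195.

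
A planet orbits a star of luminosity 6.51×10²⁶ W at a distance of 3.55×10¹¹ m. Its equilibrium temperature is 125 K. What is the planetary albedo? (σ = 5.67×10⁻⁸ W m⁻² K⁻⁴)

Flux: S = L/(4πd²) = 6.51×10²⁶/(4π×(3.55×10¹¹)²) = 411 W m⁻².
From T_eq⁴ = S(1−A)/(4σ): 1−A = 4σT_eq⁴/S.
1−A = 4 × 5.67×10⁻⁸ × (125)⁴ / 411 = 0.135.

A ≈ 0.87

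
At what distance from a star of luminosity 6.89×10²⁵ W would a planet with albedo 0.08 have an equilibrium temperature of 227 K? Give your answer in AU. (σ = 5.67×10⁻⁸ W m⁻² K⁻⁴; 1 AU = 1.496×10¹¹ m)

d ≈ 0.612 AU

From T_eq⁴ = L(1−A)/(16πσd²): d = √[L(1−A)/(16πσT_eq⁴)].
d = √[6.89×10²⁵ × 0.92 / (16π × 5.67×10⁻⁸ × (227)⁴)] = 9.15×10¹⁰ m = 0.612 AU.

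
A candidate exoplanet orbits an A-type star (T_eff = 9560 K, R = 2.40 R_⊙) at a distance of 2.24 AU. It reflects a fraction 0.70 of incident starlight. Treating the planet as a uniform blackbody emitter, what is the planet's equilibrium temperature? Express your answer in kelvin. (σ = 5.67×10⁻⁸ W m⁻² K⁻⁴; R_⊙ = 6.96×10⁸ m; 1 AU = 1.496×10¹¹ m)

T_eq ≈ 353 K

R_⋆ = 2.40 × 6.96×10⁸ = 1.67×10⁹ m.
d = 2.24 AU = 3.35×10¹¹ m.
L = 4πR_⋆²σT_⋆⁴ = 4π(1.67×10⁹)² × 5.67×10⁻⁸ × (9560)⁴ = 1.66×10²⁸ W.
S = L/(4πd²) = 1.18×10⁴ W m⁻².
Energy balance: absorbed = emitted ⇒ πR²·S(1−A) = 4πR²·σT_eq⁴, so T_eq⁴ = S(1−A)/(4σ).
T_eq = [1.18×10⁴ × 0.30 / (4 × 5.67×10⁻⁸)]^(1/4) = (1.56×10¹⁰)^(1/4) = 353 K.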